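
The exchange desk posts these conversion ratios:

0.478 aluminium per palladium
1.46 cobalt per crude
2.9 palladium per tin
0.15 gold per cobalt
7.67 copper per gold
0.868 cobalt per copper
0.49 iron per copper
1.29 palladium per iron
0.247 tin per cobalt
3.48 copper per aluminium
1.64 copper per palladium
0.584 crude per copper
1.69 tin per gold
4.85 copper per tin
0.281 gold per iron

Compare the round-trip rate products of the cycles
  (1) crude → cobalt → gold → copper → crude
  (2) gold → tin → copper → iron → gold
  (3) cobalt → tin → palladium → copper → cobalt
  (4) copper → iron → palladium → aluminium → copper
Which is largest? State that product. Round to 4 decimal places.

(1) 1.46 × 0.15 × 7.67 × 0.584 = 0.98096
(2) 1.69 × 4.85 × 0.49 × 0.281 = 1.12858
(3) 0.247 × 2.9 × 1.64 × 0.868 = 1.01967
(4) 0.49 × 1.29 × 0.478 × 3.48 = 1.05146
Highest is cycle (2) at 1.1286 (>1, arbitrage).

1.1286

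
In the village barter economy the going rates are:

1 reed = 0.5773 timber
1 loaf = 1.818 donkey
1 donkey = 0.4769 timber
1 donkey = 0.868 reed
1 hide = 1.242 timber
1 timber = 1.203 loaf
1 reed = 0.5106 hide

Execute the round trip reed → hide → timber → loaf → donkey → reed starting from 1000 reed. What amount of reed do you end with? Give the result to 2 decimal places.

1203.88

1000 reed × 0.5106 = 510.6 hide
510.6 hide × 1.242 = 634.1652 timber
634.1652 timber × 1.203 = 762.9007356 loaf
762.9007356 loaf × 1.818 = 1386.9535373208 donkey
1386.9535373208 donkey × 0.868 = 1203.8756703944544 reed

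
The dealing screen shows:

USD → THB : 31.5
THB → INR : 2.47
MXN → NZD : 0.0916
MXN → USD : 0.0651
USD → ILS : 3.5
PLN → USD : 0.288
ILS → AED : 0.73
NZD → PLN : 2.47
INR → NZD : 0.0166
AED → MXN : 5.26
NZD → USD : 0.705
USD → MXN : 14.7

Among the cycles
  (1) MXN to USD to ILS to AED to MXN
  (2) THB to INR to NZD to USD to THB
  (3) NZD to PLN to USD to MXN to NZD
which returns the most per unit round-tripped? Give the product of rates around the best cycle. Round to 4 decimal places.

0.9579

(1) 0.0651 × 3.5 × 0.73 × 5.26 = 0.87490
(2) 2.47 × 0.0166 × 0.705 × 31.5 = 0.91055
(3) 2.47 × 0.288 × 14.7 × 0.0916 = 0.95786
Highest is cycle (3) at 0.9579 (≤1, no arbitrage).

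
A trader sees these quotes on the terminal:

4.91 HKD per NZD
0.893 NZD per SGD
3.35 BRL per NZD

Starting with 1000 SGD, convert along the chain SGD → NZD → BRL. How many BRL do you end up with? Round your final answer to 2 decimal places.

1000 SGD × 0.893 = 893 NZD
893 NZD × 3.35 = 2991.55 BRL

2991.55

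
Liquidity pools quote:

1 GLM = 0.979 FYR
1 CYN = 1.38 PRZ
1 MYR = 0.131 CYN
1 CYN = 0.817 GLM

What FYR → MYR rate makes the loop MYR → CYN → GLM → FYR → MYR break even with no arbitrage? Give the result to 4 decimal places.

9.5439

Known legs of the cycle: 0.131 × 0.817 × 0.979 = 0.104779433
For no arbitrage the full-cycle product must be 1, so the missing rate is 1 / 0.104779433 ≈ 9.543858.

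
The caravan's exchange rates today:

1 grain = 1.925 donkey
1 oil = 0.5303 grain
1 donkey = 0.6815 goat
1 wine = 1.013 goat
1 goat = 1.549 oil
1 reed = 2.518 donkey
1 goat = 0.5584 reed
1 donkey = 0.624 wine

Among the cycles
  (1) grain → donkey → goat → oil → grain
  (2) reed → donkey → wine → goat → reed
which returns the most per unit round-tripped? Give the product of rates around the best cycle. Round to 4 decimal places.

(1) 1.925 × 0.6815 × 1.549 × 0.5303 = 1.07763
(2) 2.518 × 0.624 × 1.013 × 0.5584 = 0.88878
Highest is cycle (1) at 1.0776 (>1, arbitrage).

1.0776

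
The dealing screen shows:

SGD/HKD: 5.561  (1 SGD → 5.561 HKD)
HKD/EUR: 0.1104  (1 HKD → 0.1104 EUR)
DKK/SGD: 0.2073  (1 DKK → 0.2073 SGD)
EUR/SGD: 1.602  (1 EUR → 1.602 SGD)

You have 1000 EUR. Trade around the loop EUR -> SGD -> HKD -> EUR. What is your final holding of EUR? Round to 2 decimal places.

983.52

1000 EUR × 1.602 = 1602 SGD
1602 SGD × 5.561 = 8908.722 HKD
8908.722 HKD × 0.1104 = 983.5229088 EUR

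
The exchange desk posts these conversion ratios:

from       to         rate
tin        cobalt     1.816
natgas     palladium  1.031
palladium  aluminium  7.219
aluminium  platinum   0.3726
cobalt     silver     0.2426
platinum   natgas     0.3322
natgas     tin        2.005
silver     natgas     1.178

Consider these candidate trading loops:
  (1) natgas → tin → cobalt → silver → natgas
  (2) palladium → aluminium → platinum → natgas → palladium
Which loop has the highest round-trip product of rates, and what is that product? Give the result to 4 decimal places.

(1) 2.005 × 1.816 × 0.2426 × 1.178 = 1.04056
(2) 7.219 × 0.3726 × 0.3322 × 1.031 = 0.92125
Highest is cycle (1) at 1.0406 (>1, arbitrage).

1.0406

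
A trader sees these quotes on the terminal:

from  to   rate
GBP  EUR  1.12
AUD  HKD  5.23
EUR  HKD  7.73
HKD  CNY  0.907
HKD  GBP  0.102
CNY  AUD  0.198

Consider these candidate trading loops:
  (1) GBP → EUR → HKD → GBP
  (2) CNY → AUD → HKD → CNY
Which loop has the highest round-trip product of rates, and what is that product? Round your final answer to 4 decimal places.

(1) 1.12 × 7.73 × 0.102 = 0.88308
(2) 0.198 × 5.23 × 0.907 = 0.93923
Highest is cycle (2) at 0.9392 (≤1, no arbitrage).

0.9392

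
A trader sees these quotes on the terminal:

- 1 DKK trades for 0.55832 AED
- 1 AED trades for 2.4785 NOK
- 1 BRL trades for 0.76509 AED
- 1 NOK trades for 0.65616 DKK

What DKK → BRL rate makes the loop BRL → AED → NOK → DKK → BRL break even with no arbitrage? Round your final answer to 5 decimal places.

0.80369

Known legs of the cycle: 0.76509 × 2.4785 × 0.65616 = 1.2442601747304
For no arbitrage the full-cycle product must be 1, so the missing rate is 1 / 1.2442601747304 ≈ 0.8036904.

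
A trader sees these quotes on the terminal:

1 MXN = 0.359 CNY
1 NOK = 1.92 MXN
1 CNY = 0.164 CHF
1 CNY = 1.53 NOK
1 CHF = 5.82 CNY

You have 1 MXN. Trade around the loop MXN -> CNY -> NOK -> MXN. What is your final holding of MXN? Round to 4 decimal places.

1.0546

1 MXN × 0.359 = 0.359 CNY
0.359 CNY × 1.53 = 0.54927 NOK
0.54927 NOK × 1.92 = 1.0545984 MXN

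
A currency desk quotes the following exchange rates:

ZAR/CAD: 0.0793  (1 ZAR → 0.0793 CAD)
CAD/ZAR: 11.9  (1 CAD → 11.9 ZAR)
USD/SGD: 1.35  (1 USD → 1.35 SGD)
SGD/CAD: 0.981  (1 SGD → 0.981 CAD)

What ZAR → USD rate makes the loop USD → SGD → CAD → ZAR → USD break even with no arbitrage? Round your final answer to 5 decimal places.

0.06345

Known legs of the cycle: 1.35 × 0.981 × 11.9 = 15.759765
For no arbitrage the full-cycle product must be 1, so the missing rate is 1 / 15.759765 ≈ 0.0634527.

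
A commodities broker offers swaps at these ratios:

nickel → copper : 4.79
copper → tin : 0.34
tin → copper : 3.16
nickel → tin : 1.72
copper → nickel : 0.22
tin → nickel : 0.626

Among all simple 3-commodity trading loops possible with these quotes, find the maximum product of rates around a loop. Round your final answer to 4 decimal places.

tin→copper→nickel→tin: 3.16 × 0.22 × 1.72 = 1.19574
tin→nickel→copper→tin: 0.626 × 4.79 × 0.34 = 1.01950
Maximum is tin→copper→nickel→tin at 1.1957; arbitrage exists.

1.1957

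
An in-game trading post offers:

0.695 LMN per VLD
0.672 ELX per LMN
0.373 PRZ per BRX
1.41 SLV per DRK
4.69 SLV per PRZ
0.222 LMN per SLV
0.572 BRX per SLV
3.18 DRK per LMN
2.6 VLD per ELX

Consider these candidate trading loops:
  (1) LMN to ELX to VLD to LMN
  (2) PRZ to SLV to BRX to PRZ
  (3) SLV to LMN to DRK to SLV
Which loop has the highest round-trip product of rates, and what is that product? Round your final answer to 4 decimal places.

1.2143

(1) 0.672 × 2.6 × 0.695 = 1.21430
(2) 4.69 × 0.572 × 0.373 = 1.00064
(3) 0.222 × 3.18 × 1.41 = 0.99540
Highest is cycle (1) at 1.2143 (>1, arbitrage).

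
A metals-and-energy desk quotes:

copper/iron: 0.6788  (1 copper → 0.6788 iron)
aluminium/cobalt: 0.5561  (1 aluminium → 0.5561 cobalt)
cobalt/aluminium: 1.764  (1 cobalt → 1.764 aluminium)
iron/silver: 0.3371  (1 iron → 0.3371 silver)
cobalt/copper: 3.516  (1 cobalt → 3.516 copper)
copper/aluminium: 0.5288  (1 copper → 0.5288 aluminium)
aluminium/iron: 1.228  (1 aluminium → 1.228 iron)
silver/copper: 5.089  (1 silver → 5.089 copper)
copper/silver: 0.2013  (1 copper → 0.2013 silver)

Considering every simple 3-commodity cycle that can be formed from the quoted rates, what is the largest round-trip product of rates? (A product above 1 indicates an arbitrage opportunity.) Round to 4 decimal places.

1.1645

copper→iron→silver→copper: 0.6788 × 0.3371 × 5.089 = 1.16448
cobalt→copper→aluminium→cobalt: 3.516 × 0.5288 × 0.5561 = 1.03393
Maximum is copper→iron→silver→copper at 1.1645; arbitrage exists.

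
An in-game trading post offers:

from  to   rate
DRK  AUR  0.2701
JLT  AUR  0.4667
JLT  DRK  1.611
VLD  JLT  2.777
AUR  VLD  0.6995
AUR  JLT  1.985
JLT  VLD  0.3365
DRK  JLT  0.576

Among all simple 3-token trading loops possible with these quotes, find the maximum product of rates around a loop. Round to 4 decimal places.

0.9066

JLT→AUR→VLD→JLT: 0.4667 × 0.6995 × 2.777 = 0.90657
JLT→DRK→AUR→JLT: 1.611 × 0.2701 × 1.985 = 0.86374
Maximum is JLT→AUR→VLD→JLT at 0.9066; no arbitrage — every cycle loses value.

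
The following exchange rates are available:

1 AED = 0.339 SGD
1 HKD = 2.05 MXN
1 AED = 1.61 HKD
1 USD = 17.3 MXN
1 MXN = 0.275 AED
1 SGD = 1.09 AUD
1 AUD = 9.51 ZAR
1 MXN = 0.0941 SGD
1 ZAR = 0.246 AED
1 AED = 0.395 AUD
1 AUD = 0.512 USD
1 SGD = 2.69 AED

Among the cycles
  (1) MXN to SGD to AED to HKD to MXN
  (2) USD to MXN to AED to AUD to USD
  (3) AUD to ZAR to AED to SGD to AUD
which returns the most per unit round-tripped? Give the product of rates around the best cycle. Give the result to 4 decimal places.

(1) 0.0941 × 2.69 × 1.61 × 2.05 = 0.83545
(2) 17.3 × 0.275 × 0.395 × 0.512 = 0.96216
(3) 9.51 × 0.246 × 0.339 × 1.09 = 0.86445
Highest is cycle (2) at 0.9622 (≤1, no arbitrage).

0.9622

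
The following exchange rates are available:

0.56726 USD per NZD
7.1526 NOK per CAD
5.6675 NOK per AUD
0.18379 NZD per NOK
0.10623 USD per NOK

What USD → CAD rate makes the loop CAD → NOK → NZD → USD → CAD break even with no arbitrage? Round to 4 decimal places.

1.3410

Known legs of the cycle: 7.1526 × 0.18379 × 0.56726 = 0.74570658257004
For no arbitrage the full-cycle product must be 1, so the missing rate is 1 / 0.74570658257004 ≈ 1.341010.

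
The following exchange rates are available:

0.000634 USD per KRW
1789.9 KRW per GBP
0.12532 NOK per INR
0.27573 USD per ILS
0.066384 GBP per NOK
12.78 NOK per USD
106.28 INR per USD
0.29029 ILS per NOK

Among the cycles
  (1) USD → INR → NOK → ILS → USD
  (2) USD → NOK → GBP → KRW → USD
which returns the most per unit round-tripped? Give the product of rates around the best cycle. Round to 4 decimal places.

(1) 106.28 × 0.12532 × 0.29029 × 0.27573 = 1.06608
(2) 12.78 × 0.066384 × 1789.9 × 0.000634 = 0.96275
Highest is cycle (1) at 1.0661 (>1, arbitrage).

1.0661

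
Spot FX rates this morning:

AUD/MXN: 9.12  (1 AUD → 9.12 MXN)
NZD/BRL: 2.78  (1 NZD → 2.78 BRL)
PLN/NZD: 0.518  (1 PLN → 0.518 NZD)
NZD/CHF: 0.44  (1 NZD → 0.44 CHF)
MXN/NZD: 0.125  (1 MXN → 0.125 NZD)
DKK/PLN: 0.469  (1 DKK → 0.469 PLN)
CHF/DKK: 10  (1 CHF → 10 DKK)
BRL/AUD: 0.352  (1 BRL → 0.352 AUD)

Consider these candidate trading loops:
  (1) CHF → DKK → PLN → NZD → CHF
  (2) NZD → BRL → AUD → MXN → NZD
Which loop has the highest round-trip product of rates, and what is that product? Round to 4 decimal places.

(1) 10 × 0.469 × 0.518 × 0.44 = 1.06894
(2) 2.78 × 0.352 × 9.12 × 0.125 = 1.11556
Highest is cycle (2) at 1.1156 (>1, arbitrage).

1.1156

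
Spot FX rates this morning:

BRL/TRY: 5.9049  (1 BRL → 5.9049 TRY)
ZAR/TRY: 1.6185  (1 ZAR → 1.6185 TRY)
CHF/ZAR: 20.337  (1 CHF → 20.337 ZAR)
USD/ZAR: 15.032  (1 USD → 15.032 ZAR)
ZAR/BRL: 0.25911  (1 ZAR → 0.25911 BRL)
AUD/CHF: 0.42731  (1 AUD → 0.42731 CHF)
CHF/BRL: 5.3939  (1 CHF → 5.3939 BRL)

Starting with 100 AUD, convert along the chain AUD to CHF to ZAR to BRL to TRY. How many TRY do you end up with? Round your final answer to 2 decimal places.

1329.62

100 AUD × 0.42731 = 42.731 CHF
42.731 CHF × 20.337 = 869.020347 ZAR
869.020347 ZAR × 0.25911 = 225.17186211117 BRL
225.17186211117 BRL × 5.9049 = 1329.617328580247733 TRY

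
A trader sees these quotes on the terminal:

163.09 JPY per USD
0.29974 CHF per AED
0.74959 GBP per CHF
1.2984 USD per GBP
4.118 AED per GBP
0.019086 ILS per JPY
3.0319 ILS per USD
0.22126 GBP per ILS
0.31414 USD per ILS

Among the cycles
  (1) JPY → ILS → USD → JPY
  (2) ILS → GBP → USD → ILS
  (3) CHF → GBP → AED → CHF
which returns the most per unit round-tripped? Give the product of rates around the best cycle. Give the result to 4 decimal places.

0.9778

(1) 0.019086 × 0.31414 × 163.09 = 0.97783
(2) 0.22126 × 1.2984 × 3.0319 = 0.87102
(3) 0.74959 × 4.118 × 0.29974 = 0.92524
Highest is cycle (1) at 0.9778 (≤1, no arbitrage).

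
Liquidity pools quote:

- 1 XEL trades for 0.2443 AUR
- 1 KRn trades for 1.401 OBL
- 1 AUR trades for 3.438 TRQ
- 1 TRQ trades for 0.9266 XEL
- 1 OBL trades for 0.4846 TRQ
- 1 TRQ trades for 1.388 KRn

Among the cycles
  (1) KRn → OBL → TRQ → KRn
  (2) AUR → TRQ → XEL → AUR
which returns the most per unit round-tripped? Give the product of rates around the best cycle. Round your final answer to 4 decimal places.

(1) 1.401 × 0.4846 × 1.388 = 0.94235
(2) 3.438 × 0.9266 × 0.2443 = 0.77825
Highest is cycle (1) at 0.9423 (≤1, no arbitrage).

0.9423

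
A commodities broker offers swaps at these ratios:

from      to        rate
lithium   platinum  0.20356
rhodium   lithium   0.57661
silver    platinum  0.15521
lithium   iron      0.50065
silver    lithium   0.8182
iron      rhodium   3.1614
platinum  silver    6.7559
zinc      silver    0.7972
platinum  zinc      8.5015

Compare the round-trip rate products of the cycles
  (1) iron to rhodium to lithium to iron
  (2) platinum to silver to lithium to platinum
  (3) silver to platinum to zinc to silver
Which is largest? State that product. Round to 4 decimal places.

(1) 3.1614 × 0.57661 × 0.50065 = 0.91263
(2) 6.7559 × 0.8182 × 0.20356 = 1.12521
(3) 0.15521 × 8.5015 × 0.7972 = 1.05192
Highest is cycle (2) at 1.1252 (>1, arbitrage).

1.1252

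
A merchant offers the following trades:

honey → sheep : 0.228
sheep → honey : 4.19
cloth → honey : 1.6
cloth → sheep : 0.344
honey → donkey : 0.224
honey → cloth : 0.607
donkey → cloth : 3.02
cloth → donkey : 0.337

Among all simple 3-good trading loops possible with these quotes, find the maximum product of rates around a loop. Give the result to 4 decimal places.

1.0824

cloth→honey→donkey→cloth: 1.6 × 0.224 × 3.02 = 1.08237
cloth→sheep→honey→cloth: 0.344 × 4.19 × 0.607 = 0.87491
Maximum is cloth→honey→donkey→cloth at 1.0824; arbitrage exists.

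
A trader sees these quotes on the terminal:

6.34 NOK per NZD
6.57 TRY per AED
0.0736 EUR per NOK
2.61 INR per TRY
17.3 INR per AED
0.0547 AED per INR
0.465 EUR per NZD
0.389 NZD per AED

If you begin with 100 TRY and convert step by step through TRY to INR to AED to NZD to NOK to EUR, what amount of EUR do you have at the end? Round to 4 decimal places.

100 TRY × 2.61 = 261 INR
261 INR × 0.0547 = 14.2767 AED
14.2767 AED × 0.389 = 5.5536363 NZD
5.5536363 NZD × 6.34 = 35.210054142 NOK
35.210054142 NOK × 0.0736 = 2.5914599848512 EUR

2.5915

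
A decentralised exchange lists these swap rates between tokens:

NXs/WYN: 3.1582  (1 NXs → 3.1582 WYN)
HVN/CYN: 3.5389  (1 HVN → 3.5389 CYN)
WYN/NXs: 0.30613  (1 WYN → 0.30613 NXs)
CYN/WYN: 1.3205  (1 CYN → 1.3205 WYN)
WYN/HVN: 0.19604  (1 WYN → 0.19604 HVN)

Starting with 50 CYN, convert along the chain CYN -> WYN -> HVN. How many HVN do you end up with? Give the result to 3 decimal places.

12.944

50 CYN × 1.3205 = 66.025 WYN
66.025 WYN × 0.19604 = 12.943541 HVN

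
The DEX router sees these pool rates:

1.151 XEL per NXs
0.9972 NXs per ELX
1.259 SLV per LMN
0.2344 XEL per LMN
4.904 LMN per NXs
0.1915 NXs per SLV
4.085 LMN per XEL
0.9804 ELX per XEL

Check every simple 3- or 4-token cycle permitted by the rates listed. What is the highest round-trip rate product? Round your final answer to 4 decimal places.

NXs→LMN→SLV→NXs: 4.904 × 1.259 × 0.1915 = 1.18235
XEL→LMN→SLV→NXs→XEL: 4.085 × 1.259 × 0.1915 × 1.151 = 1.13361
XEL→ELX→NXs→XEL: 0.9804 × 0.9972 × 1.151 = 1.12528
XEL→ELX→NXs→LMN→XEL: 0.9804 × 0.9972 × 4.904 × 0.2344 = 1.12381
Maximum is NXs→LMN→SLV→NXs at 1.1823; arbitrage exists.

1.1823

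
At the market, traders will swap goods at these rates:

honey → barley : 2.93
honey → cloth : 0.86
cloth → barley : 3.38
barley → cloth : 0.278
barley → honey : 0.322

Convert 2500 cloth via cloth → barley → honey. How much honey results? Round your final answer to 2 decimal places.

2720.90

2500 cloth × 3.38 = 8450 barley
8450 barley × 0.322 = 2720.9 honey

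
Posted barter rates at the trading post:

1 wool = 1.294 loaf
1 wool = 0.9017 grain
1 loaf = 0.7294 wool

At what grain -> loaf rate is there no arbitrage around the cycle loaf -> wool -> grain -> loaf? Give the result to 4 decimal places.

1.5205

Known legs of the cycle: 0.7294 × 0.9017 = 0.65769998
For no arbitrage the full-cycle product must be 1, so the missing rate is 1 / 0.65769998 ≈ 1.520450.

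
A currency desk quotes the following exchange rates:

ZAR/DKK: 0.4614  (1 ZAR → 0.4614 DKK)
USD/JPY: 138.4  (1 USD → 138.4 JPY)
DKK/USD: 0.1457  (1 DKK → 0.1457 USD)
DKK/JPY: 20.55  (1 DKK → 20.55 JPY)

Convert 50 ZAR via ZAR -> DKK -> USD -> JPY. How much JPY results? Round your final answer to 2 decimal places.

50 ZAR × 0.4614 = 23.07 DKK
23.07 DKK × 0.1457 = 3.361299 USD
3.361299 USD × 138.4 = 465.2037816 JPY

465.20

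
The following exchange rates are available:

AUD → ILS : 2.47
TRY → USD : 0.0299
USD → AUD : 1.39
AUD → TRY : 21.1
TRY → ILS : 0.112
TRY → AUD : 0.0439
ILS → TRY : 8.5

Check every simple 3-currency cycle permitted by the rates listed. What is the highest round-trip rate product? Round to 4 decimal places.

0.9217

AUD→ILS→TRY→AUD: 2.47 × 8.5 × 0.0439 = 0.92168
AUD→TRY→USD→AUD: 21.1 × 0.0299 × 1.39 = 0.87694
Maximum is AUD→ILS→TRY→AUD at 0.9217; no arbitrage — every cycle loses value.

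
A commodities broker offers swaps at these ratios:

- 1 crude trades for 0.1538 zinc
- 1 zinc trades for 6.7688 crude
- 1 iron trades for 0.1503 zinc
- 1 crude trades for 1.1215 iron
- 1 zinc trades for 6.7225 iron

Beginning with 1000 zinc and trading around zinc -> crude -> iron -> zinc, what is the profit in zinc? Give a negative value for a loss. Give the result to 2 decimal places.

1000 zinc × 6.7688 = 6768.8 crude
6768.8 crude × 1.1215 = 7591.2092 iron
7591.2092 iron × 0.1503 = 1140.95874276 zinc
Net change: 1140.95874276 − 1000 = 140.95874276 zinc

140.96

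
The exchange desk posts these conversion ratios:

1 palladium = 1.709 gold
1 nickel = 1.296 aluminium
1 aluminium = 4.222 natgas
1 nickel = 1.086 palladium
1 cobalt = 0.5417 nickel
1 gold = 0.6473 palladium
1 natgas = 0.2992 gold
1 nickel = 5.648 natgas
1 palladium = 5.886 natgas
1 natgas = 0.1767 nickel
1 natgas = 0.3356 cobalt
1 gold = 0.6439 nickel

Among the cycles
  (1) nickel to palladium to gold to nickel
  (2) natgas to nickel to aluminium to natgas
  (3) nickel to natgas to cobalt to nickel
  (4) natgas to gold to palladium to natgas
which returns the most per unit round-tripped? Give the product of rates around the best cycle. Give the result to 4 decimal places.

1.1951

(1) 1.086 × 1.709 × 0.6439 = 1.19506
(2) 0.1767 × 1.296 × 4.222 = 0.96685
(3) 5.648 × 0.3356 × 0.5417 = 1.02678
(4) 0.2992 × 0.6473 × 5.886 = 1.13995
Highest is cycle (1) at 1.1951 (>1, arbitrage).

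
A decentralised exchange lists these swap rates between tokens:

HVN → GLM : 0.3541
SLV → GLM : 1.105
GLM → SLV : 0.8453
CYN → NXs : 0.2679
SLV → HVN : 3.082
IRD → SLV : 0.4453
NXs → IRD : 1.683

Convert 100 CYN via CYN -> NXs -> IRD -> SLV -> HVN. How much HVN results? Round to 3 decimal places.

61.879

100 CYN × 0.2679 = 26.79 NXs
26.79 NXs × 1.683 = 45.08757 IRD
45.08757 IRD × 0.4453 = 20.077494921 SLV
20.077494921 SLV × 3.082 = 61.878839346522 HVN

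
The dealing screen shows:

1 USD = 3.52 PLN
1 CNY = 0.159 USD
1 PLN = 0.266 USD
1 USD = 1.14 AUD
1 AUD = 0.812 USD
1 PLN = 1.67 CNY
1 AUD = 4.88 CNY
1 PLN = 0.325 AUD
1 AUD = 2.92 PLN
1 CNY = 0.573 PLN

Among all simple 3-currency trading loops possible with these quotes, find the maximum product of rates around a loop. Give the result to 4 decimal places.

CNY→USD→PLN→CNY: 0.159 × 3.52 × 1.67 = 0.93467
AUD→USD→PLN→AUD: 0.812 × 3.52 × 0.325 = 0.92893
CNY→PLN→AUD→CNY: 0.573 × 0.325 × 4.88 = 0.90878
AUD→PLN→USD→AUD: 2.92 × 0.266 × 1.14 = 0.88546
CNY→USD→AUD→CNY: 0.159 × 1.14 × 4.88 = 0.88455
Maximum is CNY→USD→PLN→CNY at 0.9347; no arbitrage — every cycle loses value.

0.9347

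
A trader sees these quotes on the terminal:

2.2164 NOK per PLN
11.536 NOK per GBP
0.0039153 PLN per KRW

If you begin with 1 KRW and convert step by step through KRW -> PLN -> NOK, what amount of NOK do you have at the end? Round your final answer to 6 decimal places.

1 KRW × 0.0039153 = 0.0039153 PLN
0.0039153 PLN × 2.2164 = 0.00867787092 NOK

0.008678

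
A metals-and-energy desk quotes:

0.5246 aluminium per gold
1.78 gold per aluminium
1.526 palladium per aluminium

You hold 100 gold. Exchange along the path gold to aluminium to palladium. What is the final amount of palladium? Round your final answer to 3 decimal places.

80.054

100 gold × 0.5246 = 52.46 aluminium
52.46 aluminium × 1.526 = 80.05396 palladium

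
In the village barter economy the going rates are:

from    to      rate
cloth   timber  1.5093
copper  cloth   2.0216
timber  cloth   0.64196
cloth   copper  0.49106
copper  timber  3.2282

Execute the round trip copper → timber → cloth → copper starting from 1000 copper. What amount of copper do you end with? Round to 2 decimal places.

1000 copper × 3.2282 = 3228.2 timber
3228.2 timber × 0.64196 = 2072.375272 cloth
2072.375272 cloth × 0.49106 = 1017.66060106832 copper

1017.66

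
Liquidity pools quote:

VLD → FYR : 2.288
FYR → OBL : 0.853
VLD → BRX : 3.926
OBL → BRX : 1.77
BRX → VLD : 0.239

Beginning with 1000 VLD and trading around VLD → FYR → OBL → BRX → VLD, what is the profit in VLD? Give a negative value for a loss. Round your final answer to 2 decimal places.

1000 VLD × 2.288 = 2288 FYR
2288 FYR × 0.853 = 1951.664 OBL
1951.664 OBL × 1.77 = 3454.44528 BRX
3454.44528 BRX × 0.239 = 825.61242192 VLD
Net change: 825.61242192 − 1000 = -174.38757808 VLD

-174.39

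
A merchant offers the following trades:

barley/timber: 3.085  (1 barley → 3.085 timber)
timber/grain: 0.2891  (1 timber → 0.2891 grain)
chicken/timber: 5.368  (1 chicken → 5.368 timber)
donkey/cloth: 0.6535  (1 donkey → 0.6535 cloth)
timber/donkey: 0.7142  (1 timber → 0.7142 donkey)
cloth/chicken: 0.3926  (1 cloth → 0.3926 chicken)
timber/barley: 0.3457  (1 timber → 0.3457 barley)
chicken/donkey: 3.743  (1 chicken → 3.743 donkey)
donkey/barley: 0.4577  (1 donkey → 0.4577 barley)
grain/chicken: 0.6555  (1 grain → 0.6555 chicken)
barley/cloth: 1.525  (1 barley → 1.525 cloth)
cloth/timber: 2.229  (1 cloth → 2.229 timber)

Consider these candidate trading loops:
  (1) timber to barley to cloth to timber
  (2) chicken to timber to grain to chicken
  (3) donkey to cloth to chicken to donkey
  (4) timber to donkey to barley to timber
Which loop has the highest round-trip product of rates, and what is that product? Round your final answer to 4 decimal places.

1.1751

(1) 0.3457 × 1.525 × 2.229 = 1.17511
(2) 5.368 × 0.2891 × 0.6555 = 1.01726
(3) 0.6535 × 0.3926 × 3.743 = 0.96032
(4) 0.7142 × 0.4577 × 3.085 = 1.00845
Highest is cycle (1) at 1.1751 (>1, arbitrage).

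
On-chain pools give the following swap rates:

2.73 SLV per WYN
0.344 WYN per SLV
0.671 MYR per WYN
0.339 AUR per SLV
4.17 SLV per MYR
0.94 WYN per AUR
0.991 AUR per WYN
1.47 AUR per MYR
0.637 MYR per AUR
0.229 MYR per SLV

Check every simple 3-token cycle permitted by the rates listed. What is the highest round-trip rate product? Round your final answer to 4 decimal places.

0.9625

SLV→WYN→MYR→SLV: 0.344 × 0.671 × 4.17 = 0.96254
AUR→WYN→MYR→AUR: 0.94 × 0.671 × 1.47 = 0.92719
SLV→AUR→MYR→SLV: 0.339 × 0.637 × 4.17 = 0.90048
SLV→AUR→WYN→SLV: 0.339 × 0.94 × 2.73 = 0.86994
Maximum is SLV→WYN→MYR→SLV at 0.9625; no arbitrage — every cycle loses value.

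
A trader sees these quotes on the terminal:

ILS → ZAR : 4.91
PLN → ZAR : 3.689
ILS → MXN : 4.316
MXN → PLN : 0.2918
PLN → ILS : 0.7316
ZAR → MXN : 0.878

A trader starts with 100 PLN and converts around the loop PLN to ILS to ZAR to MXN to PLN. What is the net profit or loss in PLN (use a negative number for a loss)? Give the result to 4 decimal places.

100 PLN × 0.7316 = 73.16 ILS
73.16 ILS × 4.91 = 359.2156 ZAR
359.2156 ZAR × 0.878 = 315.3912968 MXN
315.3912968 MXN × 0.2918 = 92.03118040624 PLN
Net change: 92.03118040624 − 100 = -7.96881959376 PLN

-7.9688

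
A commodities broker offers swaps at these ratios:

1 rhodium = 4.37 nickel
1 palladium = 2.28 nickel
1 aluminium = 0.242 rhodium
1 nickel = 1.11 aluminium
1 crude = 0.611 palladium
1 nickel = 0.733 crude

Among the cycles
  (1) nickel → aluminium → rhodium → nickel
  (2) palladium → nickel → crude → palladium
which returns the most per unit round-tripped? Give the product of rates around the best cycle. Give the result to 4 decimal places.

1.1739

(1) 1.11 × 0.242 × 4.37 = 1.17387
(2) 2.28 × 0.733 × 0.611 = 1.02113
Highest is cycle (1) at 1.1739 (>1, arbitrage).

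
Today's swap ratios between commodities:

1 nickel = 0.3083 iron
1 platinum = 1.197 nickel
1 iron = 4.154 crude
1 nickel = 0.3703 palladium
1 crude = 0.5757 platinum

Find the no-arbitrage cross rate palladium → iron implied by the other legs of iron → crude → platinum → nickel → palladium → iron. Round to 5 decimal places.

0.94339

Known legs of the cycle: 4.154 × 0.5757 × 1.197 × 0.3703 = 1.06001151753798
For no arbitrage the full-cycle product must be 1, so the missing rate is 1 / 1.06001151753798 ≈ 0.9433860.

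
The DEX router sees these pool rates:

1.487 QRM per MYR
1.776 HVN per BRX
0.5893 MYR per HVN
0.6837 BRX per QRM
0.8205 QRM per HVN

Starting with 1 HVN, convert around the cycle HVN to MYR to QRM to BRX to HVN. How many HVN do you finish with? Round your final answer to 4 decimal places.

1 HVN × 0.5893 = 0.5893 MYR
0.5893 MYR × 1.487 = 0.8762891 QRM
0.8762891 QRM × 0.6837 = 0.59911885767 BRX
0.59911885767 BRX × 1.776 = 1.06403509122192 HVN

1.0640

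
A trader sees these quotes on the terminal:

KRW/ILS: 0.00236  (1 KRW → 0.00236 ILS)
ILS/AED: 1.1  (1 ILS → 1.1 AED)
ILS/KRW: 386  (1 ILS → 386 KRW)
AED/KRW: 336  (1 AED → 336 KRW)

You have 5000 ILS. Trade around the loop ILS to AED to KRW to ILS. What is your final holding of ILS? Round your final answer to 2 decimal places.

5000 ILS × 1.1 = 5500 AED
5500 AED × 336 = 1848000 KRW
1848000 KRW × 0.00236 = 4361.28 ILS

4361.28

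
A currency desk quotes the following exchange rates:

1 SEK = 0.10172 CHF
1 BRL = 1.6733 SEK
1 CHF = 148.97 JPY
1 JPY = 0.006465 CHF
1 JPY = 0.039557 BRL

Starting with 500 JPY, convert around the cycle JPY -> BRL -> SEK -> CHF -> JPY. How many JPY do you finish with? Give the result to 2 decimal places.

500 JPY × 0.039557 = 19.7785 BRL
19.7785 BRL × 1.6733 = 33.09536405 SEK
33.09536405 SEK × 0.10172 = 3.366460431166 CHF
3.366460431166 CHF × 148.97 = 501.50161043079902 JPY

501.50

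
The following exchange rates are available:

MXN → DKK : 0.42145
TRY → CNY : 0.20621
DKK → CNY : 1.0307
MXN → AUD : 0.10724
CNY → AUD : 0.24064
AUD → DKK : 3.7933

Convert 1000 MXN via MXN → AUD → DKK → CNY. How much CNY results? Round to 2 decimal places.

419.28

1000 MXN × 0.10724 = 107.24 AUD
107.24 AUD × 3.7933 = 406.793492 DKK
406.793492 DKK × 1.0307 = 419.2820522044 CNY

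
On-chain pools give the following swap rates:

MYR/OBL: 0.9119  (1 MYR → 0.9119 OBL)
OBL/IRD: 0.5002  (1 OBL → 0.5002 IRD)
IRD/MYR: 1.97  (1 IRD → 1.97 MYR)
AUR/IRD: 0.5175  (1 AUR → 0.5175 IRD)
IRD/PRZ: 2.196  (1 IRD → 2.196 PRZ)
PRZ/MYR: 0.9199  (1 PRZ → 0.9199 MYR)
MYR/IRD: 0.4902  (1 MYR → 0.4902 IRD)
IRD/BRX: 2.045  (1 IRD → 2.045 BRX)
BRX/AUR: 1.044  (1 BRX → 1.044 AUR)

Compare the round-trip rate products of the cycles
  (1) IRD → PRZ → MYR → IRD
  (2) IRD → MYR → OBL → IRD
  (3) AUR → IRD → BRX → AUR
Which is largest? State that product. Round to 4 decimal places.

1.1049

(1) 2.196 × 0.9199 × 0.4902 = 0.99025
(2) 1.97 × 0.9119 × 0.5002 = 0.89858
(3) 0.5175 × 2.045 × 1.044 = 1.10485
Highest is cycle (3) at 1.1049 (>1, arbitrage).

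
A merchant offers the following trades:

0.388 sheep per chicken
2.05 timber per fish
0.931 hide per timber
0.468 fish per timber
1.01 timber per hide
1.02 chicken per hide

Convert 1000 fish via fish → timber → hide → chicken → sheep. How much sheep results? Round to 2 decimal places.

755.33

1000 fish × 2.05 = 2050 timber
2050 timber × 0.931 = 1908.55 hide
1908.55 hide × 1.02 = 1946.721 chicken
1946.721 chicken × 0.388 = 755.327748 sheep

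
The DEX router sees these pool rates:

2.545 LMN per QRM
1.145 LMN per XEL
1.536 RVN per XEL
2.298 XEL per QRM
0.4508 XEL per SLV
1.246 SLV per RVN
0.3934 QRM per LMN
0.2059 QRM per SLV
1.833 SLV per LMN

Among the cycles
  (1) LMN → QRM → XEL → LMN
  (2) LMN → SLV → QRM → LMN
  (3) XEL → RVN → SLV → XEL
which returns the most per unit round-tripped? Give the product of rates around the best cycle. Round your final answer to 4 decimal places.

1.0351

(1) 0.3934 × 2.298 × 1.145 = 1.03512
(2) 1.833 × 0.2059 × 2.545 = 0.96052
(3) 1.536 × 1.246 × 0.4508 = 0.86277
Highest is cycle (1) at 1.0351 (>1, arbitrage).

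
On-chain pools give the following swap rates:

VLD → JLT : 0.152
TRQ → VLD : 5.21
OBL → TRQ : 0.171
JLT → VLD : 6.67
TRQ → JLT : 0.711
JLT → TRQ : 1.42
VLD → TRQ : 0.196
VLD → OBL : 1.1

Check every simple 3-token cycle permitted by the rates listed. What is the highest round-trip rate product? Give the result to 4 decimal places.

1.1245

TRQ→VLD→JLT→TRQ: 5.21 × 0.152 × 1.42 = 1.12453
TRQ→VLD→OBL→TRQ: 5.21 × 1.1 × 0.171 = 0.98000
TRQ→JLT→VLD→TRQ: 0.711 × 6.67 × 0.196 = 0.92950
Maximum is TRQ→VLD→JLT→TRQ at 1.1245; arbitrage exists.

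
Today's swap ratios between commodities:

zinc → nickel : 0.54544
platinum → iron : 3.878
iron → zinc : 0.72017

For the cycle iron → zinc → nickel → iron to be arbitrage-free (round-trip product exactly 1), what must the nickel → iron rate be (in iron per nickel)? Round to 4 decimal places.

Known legs of the cycle: 0.72017 × 0.54544 = 0.3928095248
For no arbitrage the full-cycle product must be 1, so the missing rate is 1 / 0.3928095248 ≈ 2.545763.

2.5458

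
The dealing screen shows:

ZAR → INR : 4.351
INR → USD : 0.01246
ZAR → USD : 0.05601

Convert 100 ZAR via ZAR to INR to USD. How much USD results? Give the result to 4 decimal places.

5.4213

100 ZAR × 4.351 = 435.1 INR
435.1 INR × 0.01246 = 5.421346 USD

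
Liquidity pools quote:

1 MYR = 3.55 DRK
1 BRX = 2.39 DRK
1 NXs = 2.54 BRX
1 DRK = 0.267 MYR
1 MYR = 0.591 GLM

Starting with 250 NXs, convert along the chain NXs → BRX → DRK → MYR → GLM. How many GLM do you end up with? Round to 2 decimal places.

250 NXs × 2.54 = 635 BRX
635 BRX × 2.39 = 1517.65 DRK
1517.65 DRK × 0.267 = 405.21255 MYR
405.21255 MYR × 0.591 = 239.48061705 GLM

239.48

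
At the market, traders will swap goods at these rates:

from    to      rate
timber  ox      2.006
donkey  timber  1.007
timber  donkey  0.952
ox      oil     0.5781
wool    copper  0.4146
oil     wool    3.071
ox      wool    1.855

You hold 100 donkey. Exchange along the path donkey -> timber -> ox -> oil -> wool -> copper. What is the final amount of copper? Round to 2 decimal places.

100 donkey × 1.007 = 100.7 timber
100.7 timber × 2.006 = 202.0042 ox
202.0042 ox × 0.5781 = 116.77862802 oil
116.77862802 oil × 3.071 = 358.62716664942 wool
358.62716664942 wool × 0.4146 = 148.686823292849532 copper

148.69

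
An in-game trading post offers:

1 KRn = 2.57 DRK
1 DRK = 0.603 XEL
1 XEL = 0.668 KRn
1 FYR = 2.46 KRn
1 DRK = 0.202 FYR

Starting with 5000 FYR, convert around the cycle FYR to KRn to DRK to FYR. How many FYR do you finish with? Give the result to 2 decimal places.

6385.42

5000 FYR × 2.46 = 12300 KRn
12300 KRn × 2.57 = 31611 DRK
31611 DRK × 0.202 = 6385.422 FYR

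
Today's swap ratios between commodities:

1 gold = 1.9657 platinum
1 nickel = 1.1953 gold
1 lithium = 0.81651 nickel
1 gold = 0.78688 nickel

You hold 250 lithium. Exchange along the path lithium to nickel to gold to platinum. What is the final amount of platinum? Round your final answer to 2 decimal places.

250 lithium × 0.81651 = 204.1275 nickel
204.1275 nickel × 1.1953 = 243.99360075 gold
243.99360075 gold × 1.9657 = 479.618220994275 platinum

479.62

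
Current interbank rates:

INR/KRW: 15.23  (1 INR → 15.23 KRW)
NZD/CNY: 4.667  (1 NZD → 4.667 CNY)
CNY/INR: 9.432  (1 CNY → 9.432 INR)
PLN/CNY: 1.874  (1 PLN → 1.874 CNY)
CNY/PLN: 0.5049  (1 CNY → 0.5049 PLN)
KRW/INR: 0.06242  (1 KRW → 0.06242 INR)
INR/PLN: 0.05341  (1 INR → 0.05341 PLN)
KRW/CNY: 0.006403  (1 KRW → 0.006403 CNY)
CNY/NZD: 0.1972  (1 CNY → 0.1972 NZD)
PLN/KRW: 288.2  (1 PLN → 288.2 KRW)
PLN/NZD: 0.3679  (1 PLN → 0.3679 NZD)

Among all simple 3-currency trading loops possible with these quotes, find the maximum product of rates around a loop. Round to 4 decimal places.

KRW→INR→PLN→KRW: 0.06242 × 0.05341 × 288.2 = 0.96082
CNY→INR→PLN→CNY: 9.432 × 0.05341 × 1.874 = 0.94405
CNY→PLN→KRW→CNY: 0.5049 × 288.2 × 0.006403 = 0.93171
CNY→INR→KRW→CNY: 9.432 × 15.23 × 0.006403 = 0.91979
CNY→PLN→NZD→CNY: 0.5049 × 0.3679 × 4.667 = 0.86691
Maximum is KRW→INR→PLN→KRW at 0.9608; no arbitrage — every cycle loses value.

0.9608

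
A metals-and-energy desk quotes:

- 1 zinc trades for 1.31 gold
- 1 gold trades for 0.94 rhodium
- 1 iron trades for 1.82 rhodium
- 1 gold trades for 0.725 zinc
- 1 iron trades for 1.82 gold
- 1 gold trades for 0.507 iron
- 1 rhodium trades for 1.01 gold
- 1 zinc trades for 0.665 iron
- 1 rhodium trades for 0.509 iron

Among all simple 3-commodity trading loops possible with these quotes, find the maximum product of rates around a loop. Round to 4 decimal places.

0.9320

iron→rhodium→gold→iron: 1.82 × 1.01 × 0.507 = 0.93197
zinc→iron→gold→zinc: 0.665 × 1.82 × 0.725 = 0.87747
iron→gold→rhodium→iron: 1.82 × 0.94 × 0.509 = 0.87080
Maximum is iron→rhodium→gold→iron at 0.9320; no arbitrage — every cycle loses value.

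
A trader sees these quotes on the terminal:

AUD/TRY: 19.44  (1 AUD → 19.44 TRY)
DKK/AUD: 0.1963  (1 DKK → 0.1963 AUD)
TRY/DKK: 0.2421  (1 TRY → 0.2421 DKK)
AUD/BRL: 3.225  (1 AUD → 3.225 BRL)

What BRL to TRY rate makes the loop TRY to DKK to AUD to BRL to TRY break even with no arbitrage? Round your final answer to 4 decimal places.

Known legs of the cycle: 0.2421 × 0.1963 × 3.225 = 0.15326564175
For no arbitrage the full-cycle product must be 1, so the missing rate is 1 / 0.15326564175 ≈ 6.524620.

6.5246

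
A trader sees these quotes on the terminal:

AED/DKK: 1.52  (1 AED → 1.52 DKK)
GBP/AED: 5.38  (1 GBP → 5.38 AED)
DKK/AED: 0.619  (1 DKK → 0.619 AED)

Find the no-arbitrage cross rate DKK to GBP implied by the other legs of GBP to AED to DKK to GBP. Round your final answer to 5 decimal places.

0.12229

Known legs of the cycle: 5.38 × 1.52 = 8.1776
For no arbitrage the full-cycle product must be 1, so the missing rate is 1 / 8.1776 ≈ 0.1222853.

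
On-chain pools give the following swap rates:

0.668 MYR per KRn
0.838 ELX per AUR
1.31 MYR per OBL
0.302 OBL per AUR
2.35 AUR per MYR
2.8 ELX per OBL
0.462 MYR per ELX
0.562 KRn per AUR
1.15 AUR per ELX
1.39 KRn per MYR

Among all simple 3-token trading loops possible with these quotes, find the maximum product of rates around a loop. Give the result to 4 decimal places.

0.9724

ELX→AUR→OBL→ELX: 1.15 × 0.302 × 2.8 = 0.97244
MYR→AUR→OBL→MYR: 2.35 × 0.302 × 1.31 = 0.92971
MYR→AUR→ELX→MYR: 2.35 × 0.838 × 0.462 = 0.90982
MYR→AUR→KRn→MYR: 2.35 × 0.562 × 0.668 = 0.88223
Maximum is ELX→AUR→OBL→ELX at 0.9724; no arbitrage — every cycle loses value.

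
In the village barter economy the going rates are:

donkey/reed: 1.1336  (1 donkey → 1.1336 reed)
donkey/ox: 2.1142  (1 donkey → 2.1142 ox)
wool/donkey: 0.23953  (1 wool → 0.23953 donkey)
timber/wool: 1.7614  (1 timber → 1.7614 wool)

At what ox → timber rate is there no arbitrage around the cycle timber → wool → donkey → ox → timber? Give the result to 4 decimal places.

1.1211

Known legs of the cycle: 1.7614 × 0.23953 × 2.1142 = 0.8919981938164
For no arbitrage the full-cycle product must be 1, so the missing rate is 1 / 0.8919981938164 ≈ 1.121079.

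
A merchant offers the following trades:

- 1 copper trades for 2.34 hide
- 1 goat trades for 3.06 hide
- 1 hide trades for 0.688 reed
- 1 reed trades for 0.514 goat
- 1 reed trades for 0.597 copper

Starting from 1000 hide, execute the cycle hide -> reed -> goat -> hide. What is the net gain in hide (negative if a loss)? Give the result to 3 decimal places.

82.114

1000 hide × 0.688 = 688 reed
688 reed × 0.514 = 353.632 goat
353.632 goat × 3.06 = 1082.11392 hide
Net change: 1082.11392 − 1000 = 82.11392 hide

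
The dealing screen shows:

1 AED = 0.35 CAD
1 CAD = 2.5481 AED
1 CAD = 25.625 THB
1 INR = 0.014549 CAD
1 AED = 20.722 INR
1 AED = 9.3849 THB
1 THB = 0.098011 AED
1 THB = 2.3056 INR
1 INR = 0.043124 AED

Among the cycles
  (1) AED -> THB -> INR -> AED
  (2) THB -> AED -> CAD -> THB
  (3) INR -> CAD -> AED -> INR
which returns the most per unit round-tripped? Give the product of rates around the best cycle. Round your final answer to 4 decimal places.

0.9331

(1) 9.3849 × 2.3056 × 0.043124 = 0.93311
(2) 0.098011 × 0.35 × 25.625 = 0.87904
(3) 0.014549 × 2.5481 × 20.722 = 0.76821
Highest is cycle (1) at 0.9331 (≤1, no arbitrage).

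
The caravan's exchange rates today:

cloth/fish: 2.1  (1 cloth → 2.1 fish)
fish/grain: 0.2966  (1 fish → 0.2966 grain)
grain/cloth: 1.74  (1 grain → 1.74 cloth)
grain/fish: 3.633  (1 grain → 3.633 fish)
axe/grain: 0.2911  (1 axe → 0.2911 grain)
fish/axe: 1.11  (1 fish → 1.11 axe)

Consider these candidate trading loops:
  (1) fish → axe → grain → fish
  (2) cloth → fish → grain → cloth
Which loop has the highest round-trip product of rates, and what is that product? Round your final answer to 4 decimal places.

(1) 1.11 × 0.2911 × 3.633 = 1.17390
(2) 2.1 × 0.2966 × 1.74 = 1.08378
Highest is cycle (1) at 1.1739 (>1, arbitrage).

1.1739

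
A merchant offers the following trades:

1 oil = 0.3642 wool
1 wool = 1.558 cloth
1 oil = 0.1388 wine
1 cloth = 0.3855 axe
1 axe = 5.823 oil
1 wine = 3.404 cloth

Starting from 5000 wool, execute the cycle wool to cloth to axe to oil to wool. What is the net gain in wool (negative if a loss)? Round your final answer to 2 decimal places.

1368.67

5000 wool × 1.558 = 7790 cloth
7790 cloth × 0.3855 = 3003.045 axe
3003.045 axe × 5.823 = 17486.731035 oil
17486.731035 oil × 0.3642 = 6368.667442947 wool
Net change: 6368.667442947 − 5000 = 1368.667442947 wool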